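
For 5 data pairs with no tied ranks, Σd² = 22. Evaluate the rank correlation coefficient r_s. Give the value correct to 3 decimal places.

ρ = 1 − 6Σd² / [n(n²−1)] = 1 − 6×22 / (5×24)
  = 1 − 132/120 = 1 − 1.1000 ≈ -0.100

-0.100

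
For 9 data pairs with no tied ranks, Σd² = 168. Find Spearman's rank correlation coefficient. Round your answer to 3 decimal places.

-0.400

ρ = 1 − 6Σd² / [n(n²−1)] = 1 − 6×168 / (9×80)
  = 1 − 1008/720 = 1 − 1.4000 ≈ -0.400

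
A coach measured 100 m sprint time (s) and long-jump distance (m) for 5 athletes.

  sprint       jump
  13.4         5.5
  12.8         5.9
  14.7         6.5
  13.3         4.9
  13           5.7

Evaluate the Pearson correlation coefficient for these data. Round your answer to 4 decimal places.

n = 5, Σx = 67.2, Σy = 28.5, Σx² = 905.38, Σy² = 163.81, Σxy = 384.04
nΣxy − ΣxΣy = 1920.2 − 1915.2 = 5
nΣx² − (Σx)² = 4526.9 − 4515.84 = 11.06; nΣy² − (Σy)² = 819.05 − 812.25 = 6.8
r = 5 / √(11.06 × 6.8) = 5 / 8.6723 ≈ 0.5766

0.5766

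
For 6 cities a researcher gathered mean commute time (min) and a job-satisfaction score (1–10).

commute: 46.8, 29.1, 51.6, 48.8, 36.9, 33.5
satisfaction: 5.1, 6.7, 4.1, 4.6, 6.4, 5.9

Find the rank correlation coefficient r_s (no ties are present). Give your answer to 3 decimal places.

Rank commute: 4, 1, 6, 5, 3, 2
Rank satisfaction: 3, 6, 1, 2, 5, 4
d = rank(commute) − rank(satisfaction): 1, -5, 5, 3, -2, -2; Σd² = 68
ρ = 1 − 6Σd² / [n(n²−1)] = 1 − 6×68 / (6×35) = 1 − 408/210 ≈ -0.943

-0.943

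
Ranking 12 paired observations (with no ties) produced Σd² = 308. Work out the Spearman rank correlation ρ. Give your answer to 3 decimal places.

-0.077

ρ = 1 − 6Σd² / [n(n²−1)] = 1 − 6×308 / (12×143)
  = 1 − 1848/1716 = 1 − 1.0769 ≈ -0.077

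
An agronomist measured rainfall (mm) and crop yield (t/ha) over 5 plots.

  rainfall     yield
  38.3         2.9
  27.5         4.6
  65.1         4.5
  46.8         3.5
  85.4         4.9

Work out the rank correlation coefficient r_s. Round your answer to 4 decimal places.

Rank rainfall: 2, 1, 4, 3, 5
Rank yield: 1, 4, 3, 2, 5
d = rank(rainfall) − rank(yield): 1, -3, 1, 1, 0; Σd² = 12
ρ = 1 − 6Σd² / [n(n²−1)] = 1 − 6×12 / (5×24) = 1 − 72/120 ≈ 0.4000

0.4000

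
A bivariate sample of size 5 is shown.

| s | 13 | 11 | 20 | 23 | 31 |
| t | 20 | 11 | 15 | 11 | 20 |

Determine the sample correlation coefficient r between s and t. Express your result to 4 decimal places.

n = 5, Σs = 98, Σt = 77, Σs² = 2180, Σt² = 1267, Σst = 1554
nΣst − ΣsΣt = 7770 − 7546 = 224
nΣs² − (Σs)² = 10900 − 9604 = 1296; nΣt² − (Σt)² = 6335 − 5929 = 406
r = 224 / √(1296 × 406) = 224 / 725.3799 ≈ 0.3088

0.3088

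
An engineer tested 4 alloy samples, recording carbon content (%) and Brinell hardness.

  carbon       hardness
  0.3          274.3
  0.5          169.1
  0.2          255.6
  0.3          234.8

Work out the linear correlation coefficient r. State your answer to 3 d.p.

-0.872

n = 4, Σx = 1.3, Σy = 933.8, Σx² = 0.47, Σy² = 224297.7, Σxy = 288.4
nΣxy − ΣxΣy = 1153.6 − 1213.94 = -60.34
nΣx² − (Σx)² = 1.88 − 1.69 = 0.19; nΣy² − (Σy)² = 897190.8 − 871982.44 = 25208.36
r = -60.34 / √(0.19 × 25208.36) = -60.34 / 69.2069 ≈ -0.872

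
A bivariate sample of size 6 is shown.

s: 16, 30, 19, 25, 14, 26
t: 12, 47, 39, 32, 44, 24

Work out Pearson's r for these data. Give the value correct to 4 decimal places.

n = 6, Σs = 130, Σt = 198, Σs² = 3014, Σt² = 7410, Σst = 4383
nΣst − ΣsΣt = 26298 − 25740 = 558
nΣs² − (Σs)² = 18084 − 16900 = 1184; nΣt² − (Σt)² = 44460 − 39204 = 5256
r = 558 / √(1184 × 5256) = 558 / 2494.6150 ≈ 0.2237

0.2237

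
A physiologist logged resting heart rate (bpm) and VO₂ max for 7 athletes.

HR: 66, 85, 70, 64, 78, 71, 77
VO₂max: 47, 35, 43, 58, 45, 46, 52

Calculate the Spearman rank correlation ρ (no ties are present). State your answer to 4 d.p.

Rank HR: 2, 7, 3, 1, 6, 4, 5
Rank VO₂max: 5, 1, 2, 7, 3, 4, 6
d = rank(HR) − rank(VO₂max): -3, 6, 1, -6, 3, 0, -1; Σd² = 92
ρ = 1 − 6Σd² / [n(n²−1)] = 1 − 6×92 / (7×48) = 1 − 552/336 ≈ -0.6429

-0.6429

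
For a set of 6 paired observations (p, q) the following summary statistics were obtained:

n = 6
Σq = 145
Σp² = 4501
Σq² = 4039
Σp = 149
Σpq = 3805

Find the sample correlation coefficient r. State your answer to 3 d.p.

0.312

r = (nΣpq − ΣpΣq) / √[(nΣp² − (Σp)²)(nΣq² − (Σq)²)]
Numerator: 6×3805 − 149×145 = 1225
Denominator: √[(27006 − 22201)(24234 − 21025)] = √[4805 × 3209] = 3926.7346
r = 1225 / 3926.7346 ≈ 0.312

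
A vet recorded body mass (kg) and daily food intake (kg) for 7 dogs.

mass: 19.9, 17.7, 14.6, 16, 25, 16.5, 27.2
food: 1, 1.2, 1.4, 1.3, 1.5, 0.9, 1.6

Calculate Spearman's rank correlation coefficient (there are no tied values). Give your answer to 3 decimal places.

Rank mass: 5, 4, 1, 2, 6, 3, 7
Rank food: 2, 3, 5, 4, 6, 1, 7
d = rank(mass) − rank(food): 3, 1, -4, -2, 0, 2, 0; Σd² = 34
ρ = 1 − 6Σd² / [n(n²−1)] = 1 − 6×34 / (7×48) = 1 − 204/336 ≈ 0.393

0.393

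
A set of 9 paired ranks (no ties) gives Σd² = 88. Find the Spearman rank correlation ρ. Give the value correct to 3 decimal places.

ρ = 1 − 6Σd² / [n(n²−1)] = 1 − 6×88 / (9×80)
  = 1 − 528/720 = 1 − 0.7333 ≈ 0.267

0.267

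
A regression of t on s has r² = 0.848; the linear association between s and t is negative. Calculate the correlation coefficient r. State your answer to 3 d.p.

-0.921

|r| = √0.848 = 0.921
The association is negative, so r = −0.921.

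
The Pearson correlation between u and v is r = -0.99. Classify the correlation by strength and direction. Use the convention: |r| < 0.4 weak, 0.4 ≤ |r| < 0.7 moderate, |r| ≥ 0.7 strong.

r = -0.99 < 0 so the relationship is negative.
|r| = 0.99, which falls in the strong range.

strong negative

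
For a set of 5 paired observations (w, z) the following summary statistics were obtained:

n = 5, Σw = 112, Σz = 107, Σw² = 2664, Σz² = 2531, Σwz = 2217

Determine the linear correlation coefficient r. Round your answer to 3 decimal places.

-0.929

r = (nΣwz − ΣwΣz) / √[(nΣw² − (Σw)²)(nΣz² − (Σz)²)]
Numerator: 5×2217 − 112×107 = -899
Denominator: √[(13320 − 12544)(12655 − 11449)] = √[776 × 1206] = 967.3965
r = -899 / 967.3965 ≈ -0.929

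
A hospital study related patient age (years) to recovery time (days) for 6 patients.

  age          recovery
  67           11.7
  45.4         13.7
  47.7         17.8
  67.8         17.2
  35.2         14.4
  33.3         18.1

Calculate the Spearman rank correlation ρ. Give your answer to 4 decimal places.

Rank age: 5, 3, 4, 6, 2, 1
Rank recovery: 1, 2, 5, 4, 3, 6
d = rank(age) − rank(recovery): 4, 1, -1, 2, -1, -5; Σd² = 48
ρ = 1 − 6Σd² / [n(n²−1)] = 1 − 6×48 / (6×35) = 1 − 288/210 ≈ -0.3714

-0.3714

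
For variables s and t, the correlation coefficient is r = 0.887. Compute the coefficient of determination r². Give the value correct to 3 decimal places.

0.787

r² = (0.887)² = 0.787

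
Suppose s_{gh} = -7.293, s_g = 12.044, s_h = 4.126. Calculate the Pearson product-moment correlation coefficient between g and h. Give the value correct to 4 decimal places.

-0.1468

r = Cov(g,h) / (s_g · s_h) = -7.293 / (12.044 × 4.126)
  = -7.293 / 49.6935 ≈ -0.1468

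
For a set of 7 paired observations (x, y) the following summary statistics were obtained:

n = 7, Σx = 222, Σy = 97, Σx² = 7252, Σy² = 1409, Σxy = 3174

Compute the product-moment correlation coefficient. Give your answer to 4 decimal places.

r = (nΣxy − ΣxΣy) / √[(nΣx² − (Σx)²)(nΣy² − (Σy)²)]
Numerator: 7×3174 − 222×97 = 684
Denominator: √[(50764 − 49284)(9863 − 9409)] = √[1480 × 454] = 819.7073
r = 684 / 819.7073 ≈ 0.8344

0.8344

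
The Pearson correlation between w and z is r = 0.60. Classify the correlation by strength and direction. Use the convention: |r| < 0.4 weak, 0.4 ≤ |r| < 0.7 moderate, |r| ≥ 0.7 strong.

moderate positive

r = 0.60 > 0 so the relationship is positive.
|r| = 0.60, which falls in the moderate range.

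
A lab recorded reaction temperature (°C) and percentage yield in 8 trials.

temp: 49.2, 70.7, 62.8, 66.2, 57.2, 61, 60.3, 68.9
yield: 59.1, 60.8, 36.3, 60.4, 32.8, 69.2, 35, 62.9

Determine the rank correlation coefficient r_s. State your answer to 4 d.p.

Rank temp: 1, 8, 5, 6, 2, 4, 3, 7
Rank yield: 4, 6, 3, 5, 1, 8, 2, 7
d = rank(temp) − rank(yield): -3, 2, 2, 1, 1, -4, 1, 0; Σd² = 36
ρ = 1 − 6Σd² / [n(n²−1)] = 1 − 6×36 / (8×63) = 1 − 216/504 ≈ 0.5714

0.5714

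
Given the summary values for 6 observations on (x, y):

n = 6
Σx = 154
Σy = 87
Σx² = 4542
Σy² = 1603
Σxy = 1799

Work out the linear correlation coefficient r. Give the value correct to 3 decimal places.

r = (nΣxy − ΣxΣy) / √[(nΣx² − (Σx)²)(nΣy² − (Σy)²)]
Numerator: 6×1799 − 154×87 = -2604
Denominator: √[(27252 − 23716)(9618 − 7569)] = √[3536 × 2049] = 2691.7028
r = -2604 / 2691.7028 ≈ -0.967

-0.967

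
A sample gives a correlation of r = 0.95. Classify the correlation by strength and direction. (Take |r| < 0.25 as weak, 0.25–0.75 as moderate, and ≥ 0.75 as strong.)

strong positive

r = 0.95 > 0 so the relationship is positive.
|r| = 0.95, which falls in the strong range.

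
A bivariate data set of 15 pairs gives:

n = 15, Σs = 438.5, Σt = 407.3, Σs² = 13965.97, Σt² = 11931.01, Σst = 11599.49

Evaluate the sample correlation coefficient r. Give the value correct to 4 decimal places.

r = (nΣst − ΣsΣt) / √[(nΣs² − (Σs)²)(nΣt² − (Σt)²)]
Numerator: 15×11599.49 − 438.5×407.3 = -4608.7
Denominator: √[(209489.55 − 192282.25)(178965.15 − 165893.29)] = √[17207.3 × 13071.86] = 14997.7137
r = -4608.7 / 14997.7137 ≈ -0.3073

-0.3073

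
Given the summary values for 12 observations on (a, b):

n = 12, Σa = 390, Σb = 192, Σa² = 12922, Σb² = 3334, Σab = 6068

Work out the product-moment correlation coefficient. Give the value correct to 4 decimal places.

r = (nΣab − ΣaΣb) / √[(nΣa² − (Σa)²)(nΣb² − (Σb)²)]
Numerator: 12×6068 − 390×192 = -2064
Denominator: √[(155064 − 152100)(40008 − 36864)] = √[2964 × 3144] = 3052.6736
r = -2064 / 3052.6736 ≈ -0.6761

-0.6761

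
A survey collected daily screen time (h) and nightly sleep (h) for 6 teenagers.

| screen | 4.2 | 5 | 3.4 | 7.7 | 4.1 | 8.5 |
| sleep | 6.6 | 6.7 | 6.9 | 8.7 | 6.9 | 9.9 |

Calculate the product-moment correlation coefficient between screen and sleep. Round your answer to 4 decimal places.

0.9427

n = 6, Σx = 32.9, Σy = 45.7, Σx² = 202.55, Σy² = 357.37, Σxy = 264.11
nΣxy − ΣxΣy = 1584.66 − 1503.53 = 81.13
nΣx² − (Σx)² = 1215.3 − 1082.41 = 132.89; nΣy² − (Σy)² = 2144.22 − 2088.49 = 55.73
r = 81.13 / √(132.89 × 55.73) = 81.13 / 86.0579 ≈ 0.9427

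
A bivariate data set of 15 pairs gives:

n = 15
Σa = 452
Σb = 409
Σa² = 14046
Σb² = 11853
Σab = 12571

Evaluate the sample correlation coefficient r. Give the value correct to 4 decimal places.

r = (nΣab − ΣaΣb) / √[(nΣa² − (Σa)²)(nΣb² − (Σb)²)]
Numerator: 15×12571 − 452×409 = 3697
Denominator: √[(210690 − 204304)(177795 − 167281)] = √[6386 × 10514] = 8194.0469
r = 3697 / 8194.0469 ≈ 0.4512

0.4512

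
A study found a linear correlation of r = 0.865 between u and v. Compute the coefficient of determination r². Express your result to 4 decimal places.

0.7482

r² = (0.865)² = 0.7482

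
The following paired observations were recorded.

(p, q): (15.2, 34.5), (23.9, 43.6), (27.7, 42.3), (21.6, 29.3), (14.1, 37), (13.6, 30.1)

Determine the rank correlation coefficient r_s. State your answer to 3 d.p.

Rank p: 3, 5, 6, 4, 2, 1
Rank q: 3, 6, 5, 1, 4, 2
d = rank(p) − rank(q): 0, -1, 1, 3, -2, -1; Σd² = 16
ρ = 1 − 6Σd² / [n(n²−1)] = 1 − 6×16 / (6×35) = 1 − 96/210 ≈ 0.543

0.543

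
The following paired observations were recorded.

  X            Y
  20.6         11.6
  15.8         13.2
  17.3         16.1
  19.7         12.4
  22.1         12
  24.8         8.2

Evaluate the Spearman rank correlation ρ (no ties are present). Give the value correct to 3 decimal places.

Rank X: 4, 1, 2, 3, 5, 6
Rank Y: 2, 5, 6, 4, 3, 1
d = rank(X) − rank(Y): 2, -4, -4, -1, 2, 5; Σd² = 66
ρ = 1 − 6Σd² / [n(n²−1)] = 1 − 6×66 / (6×35) = 1 − 396/210 ≈ -0.886

-0.886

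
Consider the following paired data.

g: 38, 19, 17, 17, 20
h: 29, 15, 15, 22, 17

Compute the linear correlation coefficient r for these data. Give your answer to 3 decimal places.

0.844

n = 5, Σg = 111, Σh = 98, Σg² = 2783, Σh² = 2064, Σgh = 2356
nΣgh − ΣgΣh = 11780 − 10878 = 902
nΣg² − (Σg)² = 13915 − 12321 = 1594; nΣh² − (Σh)² = 10320 − 9604 = 716
r = 902 / √(1594 × 716) = 902 / 1068.3183 ≈ 0.844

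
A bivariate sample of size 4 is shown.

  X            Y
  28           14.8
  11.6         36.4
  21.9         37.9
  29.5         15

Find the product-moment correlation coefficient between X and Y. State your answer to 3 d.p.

n = 4, ΣX = 91, ΣY = 104.1, ΣX² = 2268.42, ΣY² = 3205.41, ΣXY = 2109.15
nΣXY − ΣXΣY = 8436.6 − 9473.1 = -1036.5
nΣX² − (ΣX)² = 9073.68 − 8281 = 792.68; nΣY² − (ΣY)² = 12821.64 − 10836.81 = 1984.83
r = -1036.5 / √(792.68 × 1984.83) = -1036.5 / 1254.3265 ≈ -0.826

-0.826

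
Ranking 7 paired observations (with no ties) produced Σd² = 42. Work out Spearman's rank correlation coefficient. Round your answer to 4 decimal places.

ρ = 1 − 6Σd² / [n(n²−1)] = 1 − 6×42 / (7×48)
  = 1 − 252/336 = 1 − 0.75000 ≈ 0.2500

0.2500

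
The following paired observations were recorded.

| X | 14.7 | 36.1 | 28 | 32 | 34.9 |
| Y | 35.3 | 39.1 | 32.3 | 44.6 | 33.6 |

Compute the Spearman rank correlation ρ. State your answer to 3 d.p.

Rank X: 1, 5, 2, 3, 4
Rank Y: 3, 4, 1, 5, 2
d = rank(X) − rank(Y): -2, 1, 1, -2, 2; Σd² = 14
ρ = 1 − 6Σd² / [n(n²−1)] = 1 − 6×14 / (5×24) = 1 − 84/120 ≈ 0.300

0.300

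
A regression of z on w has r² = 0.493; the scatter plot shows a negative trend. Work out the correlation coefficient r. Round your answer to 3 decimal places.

|r| = √0.493 = 0.702
The association is negative, so r = −0.702.

-0.702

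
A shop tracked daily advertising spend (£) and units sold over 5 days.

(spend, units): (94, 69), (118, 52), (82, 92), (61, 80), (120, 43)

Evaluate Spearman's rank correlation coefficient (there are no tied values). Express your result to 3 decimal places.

-0.900

Rank spend: 3, 4, 2, 1, 5
Rank units: 3, 2, 5, 4, 1
d = rank(spend) − rank(units): 0, 2, -3, -3, 4; Σd² = 38
ρ = 1 − 6Σd² / [n(n²−1)] = 1 − 6×38 / (5×24) = 1 − 228/120 ≈ -0.900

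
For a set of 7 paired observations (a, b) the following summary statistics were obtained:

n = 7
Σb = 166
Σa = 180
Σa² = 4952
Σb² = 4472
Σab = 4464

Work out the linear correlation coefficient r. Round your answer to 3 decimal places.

0.470

r = (nΣab − ΣaΣb) / √[(nΣa² − (Σa)²)(nΣb² − (Σb)²)]
Numerator: 7×4464 − 180×166 = 1368
Denominator: √[(34664 − 32400)(31304 − 27556)] = √[2264 × 3748] = 2912.9834
r = 1368 / 2912.9834 ≈ 0.470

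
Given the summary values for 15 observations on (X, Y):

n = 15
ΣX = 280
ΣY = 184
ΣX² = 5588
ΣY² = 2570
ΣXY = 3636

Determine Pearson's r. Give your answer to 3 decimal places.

0.599

r = (nΣXY − ΣXΣY) / √[(nΣX² − (ΣX)²)(nΣY² − (ΣY)²)]
Numerator: 15×3636 − 280×184 = 3020
Denominator: √[(83820 − 78400)(38550 − 33856)] = √[5420 × 4694] = 5043.9548
r = 3020 / 5043.9548 ≈ 0.599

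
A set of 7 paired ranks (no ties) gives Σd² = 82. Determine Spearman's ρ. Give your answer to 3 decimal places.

ρ = 1 − 6Σd² / [n(n²−1)] = 1 − 6×82 / (7×48)
  = 1 − 492/336 = 1 − 1.4643 ≈ -0.464

-0.464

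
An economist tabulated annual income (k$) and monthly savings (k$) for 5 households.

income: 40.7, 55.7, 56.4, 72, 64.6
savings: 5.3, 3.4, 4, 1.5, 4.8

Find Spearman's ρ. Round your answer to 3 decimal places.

-0.600

Rank income: 1, 2, 3, 5, 4
Rank savings: 5, 2, 3, 1, 4
d = rank(income) − rank(savings): -4, 0, 0, 4, 0; Σd² = 32
ρ = 1 − 6Σd² / [n(n²−1)] = 1 − 6×32 / (5×24) = 1 − 192/120 ≈ -0.600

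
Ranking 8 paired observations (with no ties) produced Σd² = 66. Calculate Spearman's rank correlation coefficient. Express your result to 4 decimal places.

ρ = 1 − 6Σd² / [n(n²−1)] = 1 − 6×66 / (8×63)
  = 1 − 396/504 = 1 − 0.78571 ≈ 0.2143

0.2143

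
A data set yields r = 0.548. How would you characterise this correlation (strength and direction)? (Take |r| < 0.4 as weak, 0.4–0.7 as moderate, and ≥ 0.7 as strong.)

r = 0.548 > 0 so the relationship is positive.
|r| = 0.548, which falls in the moderate range.

moderate positive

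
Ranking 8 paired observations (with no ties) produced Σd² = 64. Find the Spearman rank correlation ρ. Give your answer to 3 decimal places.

0.238

ρ = 1 − 6Σd² / [n(n²−1)] = 1 − 6×64 / (8×63)
  = 1 − 384/504 = 1 − 0.7619 ≈ 0.238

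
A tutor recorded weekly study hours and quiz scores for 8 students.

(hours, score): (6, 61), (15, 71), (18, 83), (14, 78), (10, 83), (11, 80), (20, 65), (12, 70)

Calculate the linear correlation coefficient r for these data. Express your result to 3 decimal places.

n = 8, Σx = 106, Σy = 591, Σx² = 1546, Σy² = 44149, Σxy = 7867
nΣxy − ΣxΣy = 62936 − 62646 = 290
nΣx² − (Σx)² = 12368 − 11236 = 1132; nΣy² − (Σy)² = 353192 − 349281 = 3911
r = 290 / √(1132 × 3911) = 290 / 2104.1036 ≈ 0.138

0.138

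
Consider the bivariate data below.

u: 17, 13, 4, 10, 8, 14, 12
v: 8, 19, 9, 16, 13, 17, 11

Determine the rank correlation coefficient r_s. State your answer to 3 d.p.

0.107

Rank u: 7, 5, 1, 3, 2, 6, 4
Rank v: 1, 7, 2, 5, 4, 6, 3
d = rank(u) − rank(v): 6, -2, -1, -2, -2, 0, 1; Σd² = 50
ρ = 1 − 6Σd² / [n(n²−1)] = 1 − 6×50 / (7×48) = 1 − 300/336 ≈ 0.107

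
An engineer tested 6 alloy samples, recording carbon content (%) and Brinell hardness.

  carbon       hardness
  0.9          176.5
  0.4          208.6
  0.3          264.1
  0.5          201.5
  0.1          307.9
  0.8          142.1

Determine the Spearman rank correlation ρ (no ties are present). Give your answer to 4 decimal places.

-0.9429

Rank carbon: 6, 3, 2, 4, 1, 5
Rank hardness: 2, 4, 5, 3, 6, 1
d = rank(carbon) − rank(hardness): 4, -1, -3, 1, -5, 4; Σd² = 68
ρ = 1 − 6Σd² / [n(n²−1)] = 1 − 6×68 / (6×35) = 1 − 408/210 ≈ -0.9429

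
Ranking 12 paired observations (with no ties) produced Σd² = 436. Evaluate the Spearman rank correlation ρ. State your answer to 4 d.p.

ρ = 1 − 6Σd² / [n(n²−1)] = 1 − 6×436 / (12×143)
  = 1 − 2616/1716 = 1 − 1.52448 ≈ -0.5245

-0.5245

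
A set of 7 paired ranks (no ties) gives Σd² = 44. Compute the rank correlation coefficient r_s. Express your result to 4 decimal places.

0.2143

ρ = 1 − 6Σd² / [n(n²−1)] = 1 − 6×44 / (7×48)
  = 1 − 264/336 = 1 − 0.78571 ≈ 0.2143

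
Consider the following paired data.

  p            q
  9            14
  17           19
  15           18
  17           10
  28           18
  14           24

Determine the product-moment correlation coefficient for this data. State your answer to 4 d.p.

0.0827

n = 6, Σp = 100, Σq = 103, Σp² = 1864, Σq² = 1881, Σpq = 1729
nΣpq − ΣpΣq = 10374 − 10300 = 74
nΣp² − (Σp)² = 11184 − 10000 = 1184; nΣq² − (Σq)² = 11286 − 10609 = 677
r = 74 / √(1184 × 677) = 74 / 895.3033 ≈ 0.0827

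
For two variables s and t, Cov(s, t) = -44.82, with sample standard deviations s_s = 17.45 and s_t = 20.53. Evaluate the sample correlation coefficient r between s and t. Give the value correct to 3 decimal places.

r = Cov(s,t) / (s_s · s_t) = -44.82 / (17.45 × 20.53)
  = -44.82 / 358.2485 ≈ -0.125

-0.125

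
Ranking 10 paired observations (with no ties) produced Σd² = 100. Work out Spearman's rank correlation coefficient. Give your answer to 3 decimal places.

0.394

ρ = 1 − 6Σd² / [n(n²−1)] = 1 − 6×100 / (10×99)
  = 1 − 600/990 = 1 − 0.6061 ≈ 0.394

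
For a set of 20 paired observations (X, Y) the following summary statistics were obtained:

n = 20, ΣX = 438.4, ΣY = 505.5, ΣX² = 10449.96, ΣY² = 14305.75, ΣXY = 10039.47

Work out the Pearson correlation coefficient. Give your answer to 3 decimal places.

r = (nΣXY − ΣXΣY) / √[(nΣX² − (ΣX)²)(nΣY² − (ΣY)²)]
Numerator: 20×10039.47 − 438.4×505.5 = -20821.8
Denominator: √[(208999.2 − 192194.56)(286115 − 255530.25)] = √[16804.64 × 30584.75] = 22670.8119
r = -20821.8 / 22670.8119 ≈ -0.918

-0.918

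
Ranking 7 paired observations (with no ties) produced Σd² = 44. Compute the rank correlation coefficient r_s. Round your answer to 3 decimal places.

ρ = 1 − 6Σd² / [n(n²−1)] = 1 − 6×44 / (7×48)
  = 1 − 264/336 = 1 − 0.7857 ≈ 0.214

0.214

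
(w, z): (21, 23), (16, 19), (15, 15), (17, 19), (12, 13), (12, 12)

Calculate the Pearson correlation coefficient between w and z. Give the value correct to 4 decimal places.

n = 6, Σw = 93, Σz = 101, Σw² = 1499, Σz² = 1789, Σwz = 1635
nΣwz − ΣwΣz = 9810 − 9393 = 417
nΣw² − (Σw)² = 8994 − 8649 = 345; nΣz² − (Σz)² = 10734 − 10201 = 533
r = 417 / √(345 × 533) = 417 / 428.8181 ≈ 0.9724

0.9724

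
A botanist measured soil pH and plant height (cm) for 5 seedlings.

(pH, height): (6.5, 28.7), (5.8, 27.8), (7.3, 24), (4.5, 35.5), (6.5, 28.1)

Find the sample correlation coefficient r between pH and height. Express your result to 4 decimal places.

n = 5, Σx = 30.6, Σy = 144.1, Σx² = 191.68, Σy² = 4222.39, Σxy = 865.39
nΣxy − ΣxΣy = 4326.95 − 4409.46 = -82.51
nΣx² − (Σx)² = 958.4 − 936.36 = 22.04; nΣy² − (Σy)² = 21111.95 − 20764.81 = 347.14
r = -82.51 / √(22.04 × 347.14) = -82.51 / 87.4698 ≈ -0.9433

-0.9433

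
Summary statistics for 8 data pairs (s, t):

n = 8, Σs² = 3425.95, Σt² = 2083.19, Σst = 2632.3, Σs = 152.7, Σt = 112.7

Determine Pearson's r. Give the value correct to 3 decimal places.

r = (nΣst − ΣsΣt) / √[(nΣs² − (Σs)²)(nΣt² − (Σt)²)]
Numerator: 8×2632.3 − 152.7×112.7 = 3849.11
Denominator: √[(27407.6 − 23317.29)(16665.52 − 12701.29)] = √[4090.31 × 3964.23] = 4026.7766
r = 3849.11 / 4026.7766 ≈ 0.956

0.956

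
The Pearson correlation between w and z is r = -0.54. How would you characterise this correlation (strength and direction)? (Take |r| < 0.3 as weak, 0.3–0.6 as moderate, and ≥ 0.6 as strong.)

r = -0.54 < 0 so the relationship is negative.
|r| = 0.54, which falls in the moderate range.

moderate negative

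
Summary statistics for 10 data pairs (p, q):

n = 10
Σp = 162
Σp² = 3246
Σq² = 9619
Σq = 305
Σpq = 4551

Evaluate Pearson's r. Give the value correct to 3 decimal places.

r = (nΣpq − ΣpΣq) / √[(nΣp² − (Σp)²)(nΣq² − (Σq)²)]
Numerator: 10×4551 − 162×305 = -3900
Denominator: √[(32460 − 26244)(96190 − 93025)] = √[6216 × 3165] = 4435.4977
r = -3900 / 4435.4977 ≈ -0.879

-0.879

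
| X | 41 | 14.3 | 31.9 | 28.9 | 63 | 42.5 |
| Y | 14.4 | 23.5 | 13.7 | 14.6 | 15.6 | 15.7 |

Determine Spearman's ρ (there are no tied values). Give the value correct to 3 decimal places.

Rank X: 4, 1, 3, 2, 6, 5
Rank Y: 2, 6, 1, 3, 4, 5
d = rank(X) − rank(Y): 2, -5, 2, -1, 2, 0; Σd² = 38
ρ = 1 − 6Σd² / [n(n²−1)] = 1 − 6×38 / (6×35) = 1 − 228/210 ≈ -0.086

-0.086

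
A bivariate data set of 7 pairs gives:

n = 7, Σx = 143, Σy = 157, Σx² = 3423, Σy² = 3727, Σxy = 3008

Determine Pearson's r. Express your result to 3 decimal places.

-0.620

r = (nΣxy − ΣxΣy) / √[(nΣx² − (Σx)²)(nΣy² − (Σy)²)]
Numerator: 7×3008 − 143×157 = -1395
Denominator: √[(23961 − 20449)(26089 − 24649)] = √[3512 × 1440] = 2248.8397
r = -1395 / 2248.8397 ≈ -0.620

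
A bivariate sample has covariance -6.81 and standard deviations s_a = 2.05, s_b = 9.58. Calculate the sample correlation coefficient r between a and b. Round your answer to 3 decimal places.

-0.347

r = Cov(a,b) / (s_a · s_b) = -6.81 / (2.05 × 9.58)
  = -6.81 / 19.6390 ≈ -0.347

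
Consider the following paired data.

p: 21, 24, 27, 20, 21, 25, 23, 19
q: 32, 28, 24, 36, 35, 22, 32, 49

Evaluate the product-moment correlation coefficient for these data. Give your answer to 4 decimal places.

-0.8802

n = 8, Σp = 180, Σq = 258, Σp² = 4102, Σq² = 8814, Σpq = 5664
nΣpq − ΣpΣq = 45312 − 46440 = -1128
nΣp² − (Σp)² = 32816 − 32400 = 416; nΣq² − (Σq)² = 70512 − 66564 = 3948
r = -1128 / √(416 × 3948) = -1128 / 1281.5491 ≈ -0.8802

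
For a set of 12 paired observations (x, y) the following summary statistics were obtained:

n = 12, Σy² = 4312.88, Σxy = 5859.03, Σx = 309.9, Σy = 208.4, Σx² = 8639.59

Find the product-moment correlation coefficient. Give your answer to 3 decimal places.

r = (nΣxy − ΣxΣy) / √[(nΣx² − (Σx)²)(nΣy² − (Σy)²)]
Numerator: 12×5859.03 − 309.9×208.4 = 5725.2
Denominator: √[(103675.08 − 96038.01)(51754.56 − 43430.56)] = √[7637.07 × 8324] = 7973.1406
r = 5725.2 / 7973.1406 ≈ 0.718

0.718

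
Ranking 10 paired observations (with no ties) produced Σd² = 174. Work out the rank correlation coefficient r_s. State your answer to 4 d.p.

ρ = 1 − 6Σd² / [n(n²−1)] = 1 − 6×174 / (10×99)
  = 1 − 1044/990 = 1 − 1.05455 ≈ -0.0545

-0.0545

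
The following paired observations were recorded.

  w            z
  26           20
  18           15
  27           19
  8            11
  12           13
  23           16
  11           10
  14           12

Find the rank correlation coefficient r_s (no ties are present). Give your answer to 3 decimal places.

Rank w: 7, 5, 8, 1, 3, 6, 2, 4
Rank z: 8, 5, 7, 2, 4, 6, 1, 3
d = rank(w) − rank(z): -1, 0, 1, -1, -1, 0, 1, 1; Σd² = 6
ρ = 1 − 6Σd² / [n(n²−1)] = 1 − 6×6 / (8×63) = 1 − 36/504 ≈ 0.929

0.929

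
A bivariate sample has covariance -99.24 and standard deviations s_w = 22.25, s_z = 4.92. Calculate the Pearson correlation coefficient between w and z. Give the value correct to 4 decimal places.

r = Cov(w,z) / (s_w · s_z) = -99.24 / (22.25 × 4.92)
  = -99.24 / 109.4700 ≈ -0.9065

-0.9065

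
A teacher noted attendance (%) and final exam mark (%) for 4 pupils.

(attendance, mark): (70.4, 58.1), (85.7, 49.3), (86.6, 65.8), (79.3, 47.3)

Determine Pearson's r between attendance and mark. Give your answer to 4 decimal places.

0.0741

n = 4, Σx = 322, Σy = 220.5, Σx² = 26088.7, Σy² = 12373.03, Σxy = 17764.42
nΣxy − ΣxΣy = 71057.68 − 71001 = 56.68
nΣx² − (Σx)² = 104354.8 − 103684 = 670.8; nΣy² − (Σy)² = 49492.12 − 48620.25 = 871.87
r = 56.68 / √(670.8 × 871.87) = 56.68 / 764.7551 ≈ 0.0741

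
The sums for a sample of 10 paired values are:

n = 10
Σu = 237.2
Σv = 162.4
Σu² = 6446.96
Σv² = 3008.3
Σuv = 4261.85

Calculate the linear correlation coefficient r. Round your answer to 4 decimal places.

0.7427

r = (nΣuv − ΣuΣv) / √[(nΣu² − (Σu)²)(nΣv² − (Σv)²)]
Numerator: 10×4261.85 − 237.2×162.4 = 4097.22
Denominator: √[(64469.6 − 56263.84)(30083 − 26373.76)] = √[8205.76 × 3709.24] = 5516.9859
r = 4097.22 / 5516.9859 ≈ 0.7427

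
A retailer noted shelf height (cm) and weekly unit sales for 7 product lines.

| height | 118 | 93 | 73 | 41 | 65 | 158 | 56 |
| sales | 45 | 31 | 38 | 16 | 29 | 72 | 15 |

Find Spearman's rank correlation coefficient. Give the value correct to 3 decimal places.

Rank height: 6, 5, 4, 1, 3, 7, 2
Rank sales: 6, 4, 5, 2, 3, 7, 1
d = rank(height) − rank(sales): 0, 1, -1, -1, 0, 0, 1; Σd² = 4
ρ = 1 − 6Σd² / [n(n²−1)] = 1 − 6×4 / (7×48) = 1 − 24/336 ≈ 0.929

0.929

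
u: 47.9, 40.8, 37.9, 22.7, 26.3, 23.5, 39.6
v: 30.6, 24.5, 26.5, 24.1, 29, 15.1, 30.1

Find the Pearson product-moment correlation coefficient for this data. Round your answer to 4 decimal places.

n = 7, Σu = 238.7, Σv = 179.9, Σu² = 8722.85, Σv² = 4794.69, Σuv = 6326.27
nΣuv − ΣuΣv = 44283.89 − 42942.13 = 1341.76
nΣu² − (Σu)² = 61059.95 − 56977.69 = 4082.26; nΣv² − (Σv)² = 33562.83 − 32364.01 = 1198.82
r = 1341.76 / √(4082.26 × 1198.82) = 1341.76 / 2212.2149 ≈ 0.6065

0.6065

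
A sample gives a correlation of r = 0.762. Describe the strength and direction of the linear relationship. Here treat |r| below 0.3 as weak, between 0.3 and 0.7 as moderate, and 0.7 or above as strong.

r = 0.762 > 0 so the relationship is positive.
|r| = 0.762, which falls in the strong range.

strong positive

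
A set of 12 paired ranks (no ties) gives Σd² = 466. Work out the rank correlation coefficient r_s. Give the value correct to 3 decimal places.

-0.629

ρ = 1 − 6Σd² / [n(n²−1)] = 1 − 6×466 / (12×143)
  = 1 − 2796/1716 = 1 − 1.6294 ≈ -0.629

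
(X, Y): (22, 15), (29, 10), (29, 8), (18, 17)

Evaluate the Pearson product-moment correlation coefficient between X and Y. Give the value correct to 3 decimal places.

-0.976

n = 4, ΣX = 98, ΣY = 50, ΣX² = 2490, ΣY² = 678, ΣXY = 1158
nΣXY − ΣXΣY = 4632 − 4900 = -268
nΣX² − (ΣX)² = 9960 − 9604 = 356; nΣY² − (ΣY)² = 2712 − 2500 = 212
r = -268 / √(356 × 212) = -268 / 274.7217 ≈ -0.976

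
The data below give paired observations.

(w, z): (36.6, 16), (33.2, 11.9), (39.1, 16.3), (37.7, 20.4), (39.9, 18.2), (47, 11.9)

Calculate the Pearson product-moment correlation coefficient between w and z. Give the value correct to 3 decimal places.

n = 6, Σw = 233.5, Σz = 94.7, Σw² = 9192.91, Σz² = 1552.31, Σwz = 3672.57
nΣwz − ΣwΣz = 22035.42 − 22112.45 = -77.03
nΣw² − (Σw)² = 55157.46 − 54522.25 = 635.21; nΣz² − (Σz)² = 9313.86 − 8968.09 = 345.77
r = -77.03 / √(635.21 × 345.77) = -77.03 / 468.6540 ≈ -0.164

-0.164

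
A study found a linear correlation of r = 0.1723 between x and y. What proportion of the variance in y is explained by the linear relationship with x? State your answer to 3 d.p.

0.030

r² = (0.1723)² = 0.030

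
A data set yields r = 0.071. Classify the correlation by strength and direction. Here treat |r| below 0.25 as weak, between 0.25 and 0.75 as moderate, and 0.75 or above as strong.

r = 0.071 > 0 so the relationship is positive.
|r| = 0.071, which falls in the weak range.

weak positive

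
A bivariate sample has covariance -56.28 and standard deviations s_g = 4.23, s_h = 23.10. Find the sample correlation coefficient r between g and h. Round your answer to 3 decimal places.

-0.576

r = Cov(g,h) / (s_g · s_h) = -56.28 / (4.23 × 23.10)
  = -56.28 / 97.7130 ≈ -0.576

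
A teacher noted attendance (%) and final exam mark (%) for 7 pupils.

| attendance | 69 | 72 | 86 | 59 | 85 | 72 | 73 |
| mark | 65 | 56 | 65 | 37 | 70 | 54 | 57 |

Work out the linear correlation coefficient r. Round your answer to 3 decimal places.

n = 7, Σx = 516, Σy = 404, Σx² = 38560, Σy² = 24020, Σxy = 30289
nΣxy − ΣxΣy = 212023 − 208464 = 3559
nΣx² − (Σx)² = 269920 − 266256 = 3664; nΣy² − (Σy)² = 168140 − 163216 = 4924
r = 3559 / √(3664 × 4924) = 3559 / 4247.5329 ≈ 0.838

0.838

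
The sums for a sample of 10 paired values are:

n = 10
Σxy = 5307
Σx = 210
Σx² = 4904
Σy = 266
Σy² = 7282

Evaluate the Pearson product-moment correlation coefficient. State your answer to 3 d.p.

r = (nΣxy − ΣxΣy) / √[(nΣx² − (Σx)²)(nΣy² − (Σy)²)]
Numerator: 10×5307 − 210×266 = -2790
Denominator: √[(49040 − 44100)(72820 − 70756)] = √[4940 × 2064] = 3193.1427
r = -2790 / 3193.1427 ≈ -0.874

-0.874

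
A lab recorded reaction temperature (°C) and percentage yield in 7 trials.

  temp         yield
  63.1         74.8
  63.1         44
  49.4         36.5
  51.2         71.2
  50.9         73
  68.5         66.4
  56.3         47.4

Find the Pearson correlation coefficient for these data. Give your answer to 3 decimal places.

0.159

n = 7, Σx = 402.5, Σy = 413.3, Σx² = 23477.77, Σy² = 25917.45, Σxy = 23877.54
nΣxy − ΣxΣy = 167142.78 − 166353.25 = 789.53
nΣx² − (Σx)² = 164344.39 − 162006.25 = 2338.14; nΣy² − (Σy)² = 181422.15 − 170816.89 = 10605.26
r = 789.53 / √(2338.14 × 10605.26) = 789.53 / 4979.6167 ≈ 0.159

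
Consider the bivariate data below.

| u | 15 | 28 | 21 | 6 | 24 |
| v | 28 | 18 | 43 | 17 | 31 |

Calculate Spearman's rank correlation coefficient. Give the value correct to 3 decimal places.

0.300

Rank u: 2, 5, 3, 1, 4
Rank v: 3, 2, 5, 1, 4
d = rank(u) − rank(v): -1, 3, -2, 0, 0; Σd² = 14
ρ = 1 − 6Σd² / [n(n²−1)] = 1 − 6×14 / (5×24) = 1 − 84/120 ≈ 0.300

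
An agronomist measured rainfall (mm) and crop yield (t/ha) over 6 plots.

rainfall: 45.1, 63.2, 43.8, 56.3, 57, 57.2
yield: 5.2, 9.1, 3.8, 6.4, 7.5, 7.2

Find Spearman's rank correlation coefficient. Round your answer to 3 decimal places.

0.943

Rank rainfall: 2, 6, 1, 3, 4, 5
Rank yield: 2, 6, 1, 3, 5, 4
d = rank(rainfall) − rank(yield): 0, 0, 0, 0, -1, 1; Σd² = 2
ρ = 1 − 6Σd² / [n(n²−1)] = 1 − 6×2 / (6×35) = 1 − 12/210 ≈ 0.943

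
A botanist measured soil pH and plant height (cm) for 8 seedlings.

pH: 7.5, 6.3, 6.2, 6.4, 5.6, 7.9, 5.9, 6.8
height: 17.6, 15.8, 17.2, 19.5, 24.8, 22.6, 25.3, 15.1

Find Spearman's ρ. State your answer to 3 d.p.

-0.357

Rank pH: 7, 4, 3, 5, 1, 8, 2, 6
Rank height: 4, 2, 3, 5, 7, 6, 8, 1
d = rank(pH) − rank(height): 3, 2, 0, 0, -6, 2, -6, 5; Σd² = 114
ρ = 1 − 6Σd² / [n(n²−1)] = 1 − 6×114 / (8×63) = 1 − 684/504 ≈ -0.357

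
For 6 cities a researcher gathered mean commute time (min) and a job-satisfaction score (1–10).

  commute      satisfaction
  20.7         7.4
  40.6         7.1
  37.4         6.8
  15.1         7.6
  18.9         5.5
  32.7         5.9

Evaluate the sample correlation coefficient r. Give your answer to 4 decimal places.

-0.0786

n = 6, Σx = 165.4, Σy = 40.3, Σx² = 5130.12, Σy² = 274.23, Σxy = 1107.4
nΣxy − ΣxΣy = 6644.4 − 6665.62 = -21.22
nΣx² − (Σx)² = 30780.72 − 27357.16 = 3423.56; nΣy² − (Σy)² = 1645.38 − 1624.09 = 21.29
r = -21.22 / √(3423.56 × 21.29) = -21.22 / 269.9770 ≈ -0.0786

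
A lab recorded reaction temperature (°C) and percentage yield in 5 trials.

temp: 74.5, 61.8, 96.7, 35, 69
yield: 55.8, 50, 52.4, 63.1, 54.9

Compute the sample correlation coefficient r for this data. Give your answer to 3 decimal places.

n = 5, Σx = 337, Σy = 276.2, Σx² = 24706.38, Σy² = 15355.02, Σxy = 18310.78
nΣxy − ΣxΣy = 91553.9 − 93079.4 = -1525.5
nΣx² − (Σx)² = 123531.9 − 113569 = 9962.9; nΣy² − (Σy)² = 76775.1 − 76286.44 = 488.66
r = -1525.5 / √(9962.9 × 488.66) = -1525.5 / 2206.4611 ≈ -0.691

-0.691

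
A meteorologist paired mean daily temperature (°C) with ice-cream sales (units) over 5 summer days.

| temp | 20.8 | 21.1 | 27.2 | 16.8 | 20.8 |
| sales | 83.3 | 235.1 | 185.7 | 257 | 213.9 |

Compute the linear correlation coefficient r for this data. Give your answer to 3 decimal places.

-0.292

n = 5, Σx = 106.7, Σy = 975, Σx² = 2332.57, Σy² = 208497.6, Σxy = 20511.01
nΣxy − ΣxΣy = 102555.05 − 104032.5 = -1477.45
nΣx² − (Σx)² = 11662.85 − 11384.89 = 277.96; nΣy² − (Σy)² = 1042488 − 950625 = 91863
r = -1477.45 / √(277.96 × 91863) = -1477.45 / 5053.1415 ≈ -0.292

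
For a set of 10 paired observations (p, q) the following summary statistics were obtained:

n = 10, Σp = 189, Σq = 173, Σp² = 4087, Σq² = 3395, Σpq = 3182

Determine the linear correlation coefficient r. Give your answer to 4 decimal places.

-0.1927

r = (nΣpq − ΣpΣq) / √[(nΣp² − (Σp)²)(nΣq² − (Σq)²)]
Numerator: 10×3182 − 189×173 = -877
Denominator: √[(40870 − 35721)(33950 − 29929)] = √[5149 × 4021] = 4550.1790
r = -877 / 4550.1790 ≈ -0.1927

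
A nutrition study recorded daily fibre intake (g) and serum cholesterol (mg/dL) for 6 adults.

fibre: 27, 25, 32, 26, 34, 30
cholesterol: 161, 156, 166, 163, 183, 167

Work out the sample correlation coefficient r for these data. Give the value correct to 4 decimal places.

0.8802

n = 6, Σx = 174, Σy = 996, Σx² = 5110, Σy² = 165760, Σxy = 29029
nΣxy − ΣxΣy = 174174 − 173304 = 870
nΣx² − (Σx)² = 30660 − 30276 = 384; nΣy² − (Σy)² = 994560 − 992016 = 2544
r = 870 / √(384 × 2544) = 870 / 988.3805 ≈ 0.8802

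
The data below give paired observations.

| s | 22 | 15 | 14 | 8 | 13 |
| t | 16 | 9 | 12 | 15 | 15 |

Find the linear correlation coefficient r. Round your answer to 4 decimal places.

n = 5, Σs = 72, Σt = 67, Σs² = 1138, Σt² = 931, Σst = 970
nΣst − ΣsΣt = 4850 − 4824 = 26
nΣs² − (Σs)² = 5690 − 5184 = 506; nΣt² − (Σt)² = 4655 − 4489 = 166
r = 26 / √(506 × 166) = 26 / 289.8206 ≈ 0.0897

0.0897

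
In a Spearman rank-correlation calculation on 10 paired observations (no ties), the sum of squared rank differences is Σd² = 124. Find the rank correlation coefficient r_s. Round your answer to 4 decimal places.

ρ = 1 − 6Σd² / [n(n²−1)] = 1 − 6×124 / (10×99)
  = 1 − 744/990 = 1 − 0.75152 ≈ 0.2485

0.2485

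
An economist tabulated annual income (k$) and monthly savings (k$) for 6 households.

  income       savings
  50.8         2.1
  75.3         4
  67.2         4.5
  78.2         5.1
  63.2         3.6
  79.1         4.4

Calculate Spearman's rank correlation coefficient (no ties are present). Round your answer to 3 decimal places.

0.714

Rank income: 1, 4, 3, 5, 2, 6
Rank savings: 1, 3, 5, 6, 2, 4
d = rank(income) − rank(savings): 0, 1, -2, -1, 0, 2; Σd² = 10
ρ = 1 − 6Σd² / [n(n²−1)] = 1 − 6×10 / (6×35) = 1 − 60/210 ≈ 0.714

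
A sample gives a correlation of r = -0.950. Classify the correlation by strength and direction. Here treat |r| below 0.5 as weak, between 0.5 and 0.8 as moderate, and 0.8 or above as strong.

r = -0.950 < 0 so the relationship is negative.
|r| = 0.950, which falls in the strong range.

strong negative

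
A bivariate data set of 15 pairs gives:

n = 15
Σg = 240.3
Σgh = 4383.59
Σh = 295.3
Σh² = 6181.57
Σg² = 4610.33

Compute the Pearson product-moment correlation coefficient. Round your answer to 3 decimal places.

r = (nΣgh − ΣgΣh) / √[(nΣg² − (Σg)²)(nΣh² − (Σh)²)]
Numerator: 15×4383.59 − 240.3×295.3 = -5206.74
Denominator: √[(69154.95 − 57744.09)(92723.55 − 87202.09)] = √[11410.86 × 5521.46] = 7937.5441
r = -5206.74 / 7937.5441 ≈ -0.656

-0.656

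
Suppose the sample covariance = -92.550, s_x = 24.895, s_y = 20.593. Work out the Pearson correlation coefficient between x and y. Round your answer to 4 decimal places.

-0.1805

r = Cov(x,y) / (s_x · s_y) = -92.550 / (24.895 × 20.593)
  = -92.550 / 512.6627 ≈ -0.1805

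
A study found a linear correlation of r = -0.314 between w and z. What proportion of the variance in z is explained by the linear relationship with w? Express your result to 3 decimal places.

0.099

r² = (-0.314)² = 0.099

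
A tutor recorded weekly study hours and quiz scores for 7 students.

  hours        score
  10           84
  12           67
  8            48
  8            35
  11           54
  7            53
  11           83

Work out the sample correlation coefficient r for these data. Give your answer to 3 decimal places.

0.612

n = 7, Σx = 67, Σy = 424, Σx² = 663, Σy² = 27688, Σxy = 4186
nΣxy − ΣxΣy = 29302 − 28408 = 894
nΣx² − (Σx)² = 4641 − 4489 = 152; nΣy² − (Σy)² = 193816 − 179776 = 14040
r = 894 / √(152 × 14040) = 894 / 1460.8491 ≈ 0.612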